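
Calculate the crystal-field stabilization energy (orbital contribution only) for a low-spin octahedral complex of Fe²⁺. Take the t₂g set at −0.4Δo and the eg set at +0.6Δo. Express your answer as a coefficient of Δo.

Fe is in group 8, so Fe²⁺ is d⁶ (8 − 2 = 6).
Configuration: t₂g⁶ eg⁰.
CFSE = 6(-0.4Δo) + 0(0.6Δo) = -2.4Δo + 0.0Δo = -2.4Δo.

-2.4 Δo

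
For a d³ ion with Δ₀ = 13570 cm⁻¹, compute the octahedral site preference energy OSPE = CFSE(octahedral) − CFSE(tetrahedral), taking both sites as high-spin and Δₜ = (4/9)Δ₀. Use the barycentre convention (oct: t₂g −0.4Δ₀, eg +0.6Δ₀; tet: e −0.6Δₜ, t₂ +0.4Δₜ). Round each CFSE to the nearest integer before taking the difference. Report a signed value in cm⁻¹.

In an octahedral site d³ (HS) is t2g^3 e_g^0, giving CFSE(oct) = -1.2Δ₀ = -16284 cm⁻¹.
Tetrahedral: e^2 t2^1, CFSE = 2(−0.6) + 1(+0.4) = -0.8Δₜ = -0.8 × (4/9) × 13570 = -4825 cm⁻¹.
Subtracting, OSPE = -16284 − (-4825) = -11459 cm⁻¹.

-11459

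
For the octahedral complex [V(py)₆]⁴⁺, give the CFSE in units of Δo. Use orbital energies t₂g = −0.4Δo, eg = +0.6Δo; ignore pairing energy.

-0.4 Δo

py is neutral, so the +4 overall charge sits on V: oxidation state +4.
V sits in group 5; removing 4 electrons leaves V⁴⁺ with 5 − 4 = 1 d electrons.
Configuration: t₂g¹ eg⁰.
CFSE = 1(-0.4Δo) + 0(0.6Δo) = -0.4Δo + 0.0Δo = -0.4Δo.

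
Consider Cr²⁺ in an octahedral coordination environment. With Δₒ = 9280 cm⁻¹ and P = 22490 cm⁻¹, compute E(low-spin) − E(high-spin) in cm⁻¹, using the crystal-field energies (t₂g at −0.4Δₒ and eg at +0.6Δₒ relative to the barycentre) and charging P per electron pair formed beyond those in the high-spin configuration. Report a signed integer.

13210

Cr²⁺: group 6, so d-count = 6 − 2 = 4.
High-spin: t₂g³ eg¹, CFSE = -0.6Δₒ = -5568 cm⁻¹.
For low-spin the configuration is t₂g⁴ eg⁰: orbital energy -1.6 × 9280 = -14848 cm⁻¹, and 1 additional pair relative to high-spin adds 22490 cm⁻¹, giving 7642 cm⁻¹.
Thus E(LS) − E(HS) = 13210 cm⁻¹.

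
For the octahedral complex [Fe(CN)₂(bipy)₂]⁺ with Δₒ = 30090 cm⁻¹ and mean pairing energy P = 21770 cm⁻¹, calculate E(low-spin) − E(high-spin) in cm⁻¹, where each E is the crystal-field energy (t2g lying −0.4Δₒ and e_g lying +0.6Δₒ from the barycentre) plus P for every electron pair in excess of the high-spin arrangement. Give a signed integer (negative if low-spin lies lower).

-16640

Ligand charges: 2×(-1) from CN⁻ and 2×(+0) from bipy sum to -2; with overall charge +1, Fe is +3.
Group 8 minus oxidation state +3 gives a d⁵ configuration for Fe³⁺.
High-spin d⁵ fills as t2g^3 e_g^2 with CFSE 3(−0.4) + 2(+0.6) = 0.0Δₒ = 0 cm⁻¹.
For low-spin the configuration is t2g^5 e_g^0: orbital energy -2.0 × 30090 = -60180 cm⁻¹, and 2 additional pairs relative to high-spin add 43540 cm⁻¹, giving -16640 cm⁻¹.
The difference is -16640 − (0) = -16640 cm⁻¹, so low-spin lies lower.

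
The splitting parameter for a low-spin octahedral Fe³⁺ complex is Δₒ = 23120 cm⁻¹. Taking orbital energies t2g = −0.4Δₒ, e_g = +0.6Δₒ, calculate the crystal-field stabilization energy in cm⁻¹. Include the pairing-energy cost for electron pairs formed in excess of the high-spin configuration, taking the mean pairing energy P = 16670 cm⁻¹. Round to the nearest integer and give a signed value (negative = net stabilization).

Group 8 minus oxidation state +3 gives a d⁵ configuration for Fe³⁺.
Configuration: t2g^5 e_g^0.
Orbital CFSE = 5(-0.4) + 0(0.6) = -2.0Δₒ = -2.0 × 23120 = -46240 cm⁻¹.
High-spin d⁵ would be t2g^3 e_g^2 with 0 pairs; low-spin has 2, so 2 excess pairs cost +2P = +33340 cm⁻¹.
Combining: -46240 + 33340 = -12900 cm⁻¹.

-12900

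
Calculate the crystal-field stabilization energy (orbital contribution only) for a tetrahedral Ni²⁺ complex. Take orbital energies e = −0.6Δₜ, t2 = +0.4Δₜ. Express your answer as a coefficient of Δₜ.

-0.8 Δₜ

Ni²⁺: group 10, so d-count = 10 − 2 = 8.
Tetrahedral splitting is small, so the complex is high-spin.
Configuration: e^4 t2^4.
CFSE = 4(-0.6Δₜ) + 4(0.4Δₜ) = -2.4Δₜ + 1.6Δₜ = -0.8Δₜ.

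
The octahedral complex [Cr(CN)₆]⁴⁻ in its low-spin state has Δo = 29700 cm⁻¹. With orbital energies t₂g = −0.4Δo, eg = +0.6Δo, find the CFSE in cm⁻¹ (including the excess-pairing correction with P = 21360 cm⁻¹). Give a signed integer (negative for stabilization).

-26160

Each CN⁻ contributes -1; 6 × (-1) = -6. With overall charge -4, Cr is in the +2 oxidation state.
Group 6 minus oxidation state +2 gives a d⁴ configuration for Cr²⁺.
The d⁴ electrons fill as t₂g⁴ eg⁰.
CFSE(orbital) = 4×(-0.4Δo) + 0×(0.6Δo) = -1.6Δo; with Δo = 29700 cm⁻¹ that is -47520 cm⁻¹.
Pairing penalty: 1 pair vs 0 in the high-spin reference → 1 extra × P = 21360 cm⁻¹.
Net CFSE = -47520 + 21360 = -26160 cm⁻¹.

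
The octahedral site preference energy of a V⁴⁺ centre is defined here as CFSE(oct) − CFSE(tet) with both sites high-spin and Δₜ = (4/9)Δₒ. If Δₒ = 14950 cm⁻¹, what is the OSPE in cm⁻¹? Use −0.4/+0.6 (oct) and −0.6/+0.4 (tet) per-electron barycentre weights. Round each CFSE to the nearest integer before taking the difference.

V⁴⁺: group 5, so d-count = 5 − 4 = 1.
In an octahedral site d¹ (HS) is t2g^1 e_g^0, giving CFSE(oct) = -0.4Δₒ = -5980 cm⁻¹.
Tetrahedral e^1 t2^0 gives -0.6Δₜ = -0.6 × (4/9) × 14950 = -3987 cm⁻¹.
Subtracting, OSPE = -5980 − (-3987) = -1993 cm⁻¹.

-1993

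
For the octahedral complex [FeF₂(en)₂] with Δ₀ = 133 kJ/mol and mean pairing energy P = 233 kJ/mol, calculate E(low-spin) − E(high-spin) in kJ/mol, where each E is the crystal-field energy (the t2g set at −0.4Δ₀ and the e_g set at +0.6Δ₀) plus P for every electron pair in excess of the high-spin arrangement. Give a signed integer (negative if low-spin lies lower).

200

Ligand charges: 2×(-1) from F⁻ and 2×(+0) from en sum to -2; with overall charge +0, Fe is +2.
Fe²⁺: group 8, so d-count = 8 − 2 = 6.
High-spin d⁶ fills as t2g^4 e_g^2 with CFSE 4(−0.4) + 2(+0.6) = -0.4Δ₀ = -53 kJ/mol.
For low-spin the configuration is t2g^6 e_g^0: orbital energy -2.4 × 133 = -319 kJ/mol, and 2 additional pairs relative to high-spin add 466 kJ/mol, giving 147 kJ/mol.
E(LS) − E(HS) = 147 − (-53) = 200 kJ/mol.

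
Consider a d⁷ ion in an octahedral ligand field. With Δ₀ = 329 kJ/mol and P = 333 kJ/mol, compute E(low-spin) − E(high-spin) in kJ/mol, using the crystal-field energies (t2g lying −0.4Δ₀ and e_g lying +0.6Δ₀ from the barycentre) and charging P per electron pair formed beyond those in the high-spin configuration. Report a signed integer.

High-spin: t2g^5 e_g^2, CFSE = -0.8Δ₀ = -263 kJ/mol.
For low-spin the configuration is t2g^6 e_g^1: orbital energy -1.8 × 329 = -592 kJ/mol, and 1 additional pair relative to high-spin adds 333 kJ/mol, giving -259 kJ/mol.
E(LS) − E(HS) = -259 − (-263) = 4 kJ/mol.

4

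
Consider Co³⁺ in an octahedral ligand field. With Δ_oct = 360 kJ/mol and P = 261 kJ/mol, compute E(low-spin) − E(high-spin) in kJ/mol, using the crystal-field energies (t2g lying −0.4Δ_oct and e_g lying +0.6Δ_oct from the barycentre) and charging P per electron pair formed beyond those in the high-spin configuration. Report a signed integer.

-198

Group 9 minus oxidation state +3 gives a d⁶ configuration for Co³⁺.
High-spin: t2g^4 e_g^2, CFSE = -0.4Δ_oct = -144 kJ/mol.
Low-spin t2g^6 e_g^0 gives -2.4Δ_oct = -864 kJ/mol, but forming 2 extra pairs costs 2P = 522 kJ/mol, so E(LS) = -864 + 522 = -342 kJ/mol.
Thus E(LS) − E(HS) = -198 kJ/mol.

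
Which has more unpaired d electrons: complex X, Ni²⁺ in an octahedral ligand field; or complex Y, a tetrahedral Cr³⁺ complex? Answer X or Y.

Y

X: Group 10 minus oxidation state +2 gives a d⁸ configuration for Ni²⁺; For octahedral d⁸ the high- and low-spin configurations coincide; t2g^6 e_g^2 → 2 unpaired.
Y: Cr³⁺: group 6, so d-count = 6 − 3 = 3; Tetrahedral splitting is small, so the complex is high-spin; e^2 t2^1 → 3 unpaired.
So Y has more unpaired electrons.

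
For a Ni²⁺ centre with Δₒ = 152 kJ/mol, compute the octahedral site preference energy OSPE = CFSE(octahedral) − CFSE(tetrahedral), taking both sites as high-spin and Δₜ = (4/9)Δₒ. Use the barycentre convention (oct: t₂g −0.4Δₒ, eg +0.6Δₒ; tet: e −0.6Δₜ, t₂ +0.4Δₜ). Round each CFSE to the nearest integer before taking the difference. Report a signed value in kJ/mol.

Ni²⁺: group 10, so d-count = 10 − 2 = 8.
Octahedral (high-spin): t2g^6 e_g^2, CFSE = 6(−0.4) + 2(+0.6) = -1.2Δₒ = -1.2 × 152 = -182 kJ/mol.
Tetrahedral e^4 t2^4 gives -0.8Δₜ = -0.8 × (4/9) × 152 = -54 kJ/mol.
OSPE = -182 − (-54) = -128 kJ/mol.

-128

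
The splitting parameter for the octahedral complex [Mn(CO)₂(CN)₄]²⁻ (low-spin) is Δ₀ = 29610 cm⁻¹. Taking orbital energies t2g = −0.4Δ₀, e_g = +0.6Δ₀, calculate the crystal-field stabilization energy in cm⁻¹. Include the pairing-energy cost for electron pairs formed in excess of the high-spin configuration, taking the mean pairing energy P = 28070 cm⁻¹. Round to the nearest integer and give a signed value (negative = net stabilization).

-3080

Ligand charges: 2×(+0) from CO and 4×(-1) from CN⁻ sum to -4; with overall charge -2, Mn is +2.
Mn sits in group 7; removing 2 electrons leaves Mn²⁺ with 7 − 2 = 5 d electrons.
Configuration: t2g^5 e_g^0.
The orbital stabilization is -2.0Δ₀ = -2.0 × 29610 = -59220 cm⁻¹.
High-spin d⁵ would be t2g^3 e_g^2 with 0 pairs; low-spin has 2, so 2 excess pairs cost +2P = +56140 cm⁻¹.
Overall CFSE = -59220 + 56140 = -3080 cm⁻¹.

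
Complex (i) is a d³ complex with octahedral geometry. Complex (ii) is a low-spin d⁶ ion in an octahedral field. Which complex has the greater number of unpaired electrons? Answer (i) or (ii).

(i)

(i): t₂g³ eg⁰ → 3 unpaired.
(ii): t2g^6 e_g^0 → 0 unpaired.
So (i) has more unpaired electrons.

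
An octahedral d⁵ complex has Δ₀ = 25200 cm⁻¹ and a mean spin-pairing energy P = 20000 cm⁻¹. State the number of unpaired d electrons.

Since Δ₀ = 25200 cm⁻¹ > P = 20000 cm⁻¹, the complex adopts the low-spin configuration.
Filling d⁵ accordingly: t2g^5 e_g^0.
Unpaired electrons: 1.

1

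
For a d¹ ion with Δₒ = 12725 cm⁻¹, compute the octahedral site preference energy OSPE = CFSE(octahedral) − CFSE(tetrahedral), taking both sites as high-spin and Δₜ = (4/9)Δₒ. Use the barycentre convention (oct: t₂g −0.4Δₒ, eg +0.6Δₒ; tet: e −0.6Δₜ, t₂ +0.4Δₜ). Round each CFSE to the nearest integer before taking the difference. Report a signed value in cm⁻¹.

Octahedral (high-spin): t₂g¹ eg⁰, CFSE = 1(−0.4) + 0(+0.6) = -0.4Δₒ = -0.4 × 12725 = -5090 cm⁻¹.
Tetrahedral e¹ t₂⁰ gives -0.6Δₜ = -0.6 × (4/9) × 12725 = -3393 cm⁻¹.
OSPE = CFSE(oct) − CFSE(tet) = -5090 − (-3393) = -1697 cm⁻¹.

-1697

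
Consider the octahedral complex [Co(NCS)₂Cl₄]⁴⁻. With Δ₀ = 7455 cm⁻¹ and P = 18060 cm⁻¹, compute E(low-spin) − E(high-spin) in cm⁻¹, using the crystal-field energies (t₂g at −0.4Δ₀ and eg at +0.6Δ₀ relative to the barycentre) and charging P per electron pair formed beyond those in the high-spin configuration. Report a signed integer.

10605

Ligand charges: 2×(-1) from NCS⁻ and 4×(-1) from Cl⁻ sum to -6; with overall charge -4, Co is +2.
Group 9 minus oxidation state +2 gives a d⁷ configuration for Co²⁺.
High-spin: t₂g⁵ eg², CFSE = -0.8Δ₀ = -5964 cm⁻¹.
Low-spin t₂g⁶ eg¹ gives -1.8Δ₀ = -13419 cm⁻¹, but forming 1 extra pair costs 1P = 18060 cm⁻¹, so E(LS) = -13419 + 18060 = 4641 cm⁻¹.
Thus E(LS) − E(HS) = 10605 cm⁻¹.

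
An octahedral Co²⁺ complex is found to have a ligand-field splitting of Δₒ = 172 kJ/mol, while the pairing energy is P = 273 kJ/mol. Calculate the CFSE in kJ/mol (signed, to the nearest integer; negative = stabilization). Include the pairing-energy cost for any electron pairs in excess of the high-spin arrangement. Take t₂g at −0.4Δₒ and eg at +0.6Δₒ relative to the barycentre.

Co sits in group 9; removing 2 electrons leaves Co²⁺ with 9 − 2 = 7 d electrons.
Here Δₒ < P (172 < 273), so the high-spin state is favoured.
That gives t₂g⁵ eg².
Orbital CFSE = -0.8Δₒ = -0.8 × 172 = -138 kJ/mol.
High-spin has no excess pairs, so no pairing correction applies.

-138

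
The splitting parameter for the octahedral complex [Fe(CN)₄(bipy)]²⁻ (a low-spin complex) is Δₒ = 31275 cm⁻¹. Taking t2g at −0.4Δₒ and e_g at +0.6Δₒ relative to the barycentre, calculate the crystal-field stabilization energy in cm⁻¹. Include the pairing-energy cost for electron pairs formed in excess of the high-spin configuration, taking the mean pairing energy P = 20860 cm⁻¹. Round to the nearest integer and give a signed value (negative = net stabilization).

-33340

Ligand charges: 4×(-1) from CN⁻ and 1×(+0) from bipy sum to -4; with overall charge -2, Fe is +2.
Group 8 minus oxidation state +2 gives a d⁶ configuration for Fe²⁺.
Electron filling gives t2g^6 e_g^0.
The orbital stabilization is -2.4Δₒ = -2.4 × 31275 = -75060 cm⁻¹.
Relative to high-spin t2g^4 e_g^2 (1 paired), the low-spin configuration has 2 additional pairs, contributing +2 × 20860 = +41720 cm⁻¹.
Overall CFSE = -75060 + 41720 = -33340 cm⁻¹.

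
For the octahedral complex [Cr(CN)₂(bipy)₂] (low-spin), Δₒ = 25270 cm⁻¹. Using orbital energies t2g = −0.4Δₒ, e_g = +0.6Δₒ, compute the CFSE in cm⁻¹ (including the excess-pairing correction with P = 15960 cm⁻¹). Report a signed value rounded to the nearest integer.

-24472

Ligand charges: 2×(-1) from CN⁻ and 2×(+0) from bipy sum to -2; with overall charge +0, Cr is +2.
Group 6 minus oxidation state +2 gives a d⁴ configuration for Cr²⁺.
The d⁴ electrons fill as t2g^4 e_g^0.
Orbital CFSE = 4(-0.4) + 0(0.6) = -1.6Δₒ = -1.6 × 25270 = -40432 cm⁻¹.
High-spin d⁴ would be t2g^3 e_g^1 with 0 pairs; low-spin has 1, so 1 excess pair costs +1P = +15960 cm⁻¹.
Overall CFSE = -40432 + 15960 = -24472 cm⁻¹.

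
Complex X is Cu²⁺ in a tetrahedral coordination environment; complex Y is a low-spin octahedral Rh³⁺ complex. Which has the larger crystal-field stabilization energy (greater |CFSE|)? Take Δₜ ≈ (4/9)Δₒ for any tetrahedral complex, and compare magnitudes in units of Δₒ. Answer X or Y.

Y

X: Cu²⁺: group 11, so d-count = 11 − 2 = 9; Tetrahedral splitting is small, so the complex is high-spin; e⁴ t₂⁵, CFSE = -0.4Δₜ ≈ -0.18Δₒ.
Y: Rh³⁺: group 9, so d-count = 9 − 3 = 6; t₂g⁶ eg⁰, CFSE = -2.4Δₒ.
So Y has the larger |CFSE|.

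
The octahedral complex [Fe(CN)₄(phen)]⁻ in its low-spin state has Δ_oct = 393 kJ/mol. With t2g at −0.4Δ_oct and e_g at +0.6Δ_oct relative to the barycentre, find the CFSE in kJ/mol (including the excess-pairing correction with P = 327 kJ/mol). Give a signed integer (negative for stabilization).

-132

Ligand charges: 4×(-1) from CN⁻ and 1×(+0) from phen sum to -4; with overall charge -1, Fe is +3.
Fe sits in group 8; removing 3 electrons leaves Fe³⁺ with 8 − 3 = 5 d electrons.
The d⁵ electrons fill as t2g^5 e_g^0.
CFSE(orbital) = 5×(-0.4Δ_oct) + 0×(0.6Δ_oct) = -2.0Δ_oct; with Δ_oct = 393 kJ/mol that is -786 kJ/mol.
High-spin d⁵ would be t2g^3 e_g^2 with 0 pairs; low-spin has 2, so 2 excess pairs cost +2P = +654 kJ/mol.
Net CFSE = -786 + 654 = -132 kJ/mol.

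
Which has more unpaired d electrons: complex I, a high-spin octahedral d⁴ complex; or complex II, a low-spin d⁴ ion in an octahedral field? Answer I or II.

I

I: t₂g³ eg¹ → 4 unpaired.
II: t2g^4 e_g^0 → 2 unpaired.
So I has more unpaired electrons.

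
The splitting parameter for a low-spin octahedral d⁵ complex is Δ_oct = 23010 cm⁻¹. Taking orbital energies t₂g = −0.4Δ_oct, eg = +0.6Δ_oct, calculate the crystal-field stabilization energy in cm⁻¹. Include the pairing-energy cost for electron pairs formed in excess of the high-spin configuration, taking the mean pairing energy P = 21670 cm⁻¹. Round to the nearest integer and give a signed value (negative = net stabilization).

-2680

Electron filling gives t₂g⁵ eg⁰.
Orbital CFSE = 5(-0.4) + 0(0.6) = -2.0Δ_oct = -2.0 × 23010 = -46020 cm⁻¹.
Relative to high-spin t₂g³ eg² (0 paired), the low-spin configuration has 2 additional pairs, contributing +2 × 21670 = +43340 cm⁻¹.
Overall CFSE = -46020 + 43340 = -2680 cm⁻¹.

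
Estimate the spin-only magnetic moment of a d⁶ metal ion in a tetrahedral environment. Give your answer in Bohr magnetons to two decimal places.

With tetrahedral geometry the complex is necessarily high-spin.
Configuration: e³ t₂³ → 4 unpaired electrons.
μ(spin-only) = √[4(4+2)] = √24 ≈ 4.90 Bohr magnetons.

4.90 Bohr magnetons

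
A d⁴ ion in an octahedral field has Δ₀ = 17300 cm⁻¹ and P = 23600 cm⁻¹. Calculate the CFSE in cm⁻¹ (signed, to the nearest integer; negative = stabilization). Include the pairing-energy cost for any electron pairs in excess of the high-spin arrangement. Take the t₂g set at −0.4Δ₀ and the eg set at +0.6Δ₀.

Δ₀ < P, so pairing is avoided: the ground state is high-spin.
Configuration: t₂g³ eg¹.
Orbital CFSE = -0.6Δ₀ = -0.6 × 17300 = -10380 cm⁻¹.
High-spin has no excess pairs, so no pairing correction applies.

-10380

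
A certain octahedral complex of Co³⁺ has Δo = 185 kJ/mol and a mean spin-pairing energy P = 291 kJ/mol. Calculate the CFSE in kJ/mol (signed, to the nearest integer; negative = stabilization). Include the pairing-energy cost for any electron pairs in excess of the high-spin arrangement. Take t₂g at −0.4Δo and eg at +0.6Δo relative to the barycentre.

Co³⁺: group 9, so d-count = 9 − 3 = 6.
Here Δo < P (185 < 291), so the high-spin state is favoured.
Configuration: t₂g⁴ eg².
Orbital CFSE = -0.4Δo = -0.4 × 185 = -74 kJ/mol.
High-spin has no excess pairs, so no pairing correction applies.

-74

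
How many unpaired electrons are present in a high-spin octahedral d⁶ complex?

4

Configuration: t₂g⁴ eg², giving 4 unpaired electrons.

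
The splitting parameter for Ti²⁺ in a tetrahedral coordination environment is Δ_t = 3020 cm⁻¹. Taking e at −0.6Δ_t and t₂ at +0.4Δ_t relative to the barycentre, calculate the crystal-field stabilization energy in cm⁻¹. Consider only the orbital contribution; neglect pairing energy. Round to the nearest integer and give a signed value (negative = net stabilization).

-3624

Ti²⁺: group 4, so d-count = 4 − 2 = 2.
With tetrahedral geometry the complex is necessarily high-spin.
The d² electrons fill as e² t₂⁰.
The orbital stabilization is -1.2Δ_t = -1.2 × 3020 = -3624 cm⁻¹.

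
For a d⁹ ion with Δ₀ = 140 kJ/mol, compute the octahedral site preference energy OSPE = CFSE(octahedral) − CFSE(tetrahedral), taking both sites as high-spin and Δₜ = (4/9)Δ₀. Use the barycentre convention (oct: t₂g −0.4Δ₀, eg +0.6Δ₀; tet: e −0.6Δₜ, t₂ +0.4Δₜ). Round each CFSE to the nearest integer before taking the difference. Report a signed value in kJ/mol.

Octahedral high-spin t2g^6 e_g^3: CFSE = -0.6 × 140 = -84 kJ/mol.
In a tetrahedral site the filling is e^4 t2^5: CFSE(tet) = -0.4Δₜ = -0.4 × (4/9)(140) = -25 kJ/mol.
OSPE = CFSE(oct) − CFSE(tet) = -84 − (-25) = -59 kJ/mol.

-59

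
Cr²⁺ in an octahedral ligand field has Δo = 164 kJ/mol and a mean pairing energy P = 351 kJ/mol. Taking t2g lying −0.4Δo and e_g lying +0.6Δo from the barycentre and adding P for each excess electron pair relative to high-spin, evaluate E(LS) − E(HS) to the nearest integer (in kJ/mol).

187

Cr sits in group 6; removing 2 electrons leaves Cr²⁺ with 6 − 2 = 4 d electrons.
High-spin d⁴ fills as t2g^3 e_g^1 with CFSE 3(−0.4) + 1(+0.6) = -0.6Δo = -98 kJ/mol.
Low-spin t2g^4 e_g^0 gives -1.6Δo = -262 kJ/mol, but forming 1 extra pair costs 1P = 351 kJ/mol, so E(LS) = -262 + 351 = 89 kJ/mol.
E(LS) − E(HS) = 89 − (-98) = 187 kJ/mol.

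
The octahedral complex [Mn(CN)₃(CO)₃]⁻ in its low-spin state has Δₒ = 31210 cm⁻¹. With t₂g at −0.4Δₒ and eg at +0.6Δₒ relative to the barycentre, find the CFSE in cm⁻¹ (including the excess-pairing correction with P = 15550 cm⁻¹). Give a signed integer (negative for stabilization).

-31320

Ligand charges: 3×(-1) from CN⁻ and 3×(+0) from CO sum to -3; with overall charge -1, Mn is +2.
Group 7 minus oxidation state +2 gives a d⁵ configuration for Mn²⁺.
Electron filling gives t₂g⁵ eg⁰.
The orbital stabilization is -2.0Δₒ = -2.0 × 31210 = -62420 cm⁻¹.
Pairing penalty: 2 pairs vs 0 in the high-spin reference → 2 extra × P = 31100 cm⁻¹.
Overall CFSE = -62420 + 31100 = -31320 cm⁻¹.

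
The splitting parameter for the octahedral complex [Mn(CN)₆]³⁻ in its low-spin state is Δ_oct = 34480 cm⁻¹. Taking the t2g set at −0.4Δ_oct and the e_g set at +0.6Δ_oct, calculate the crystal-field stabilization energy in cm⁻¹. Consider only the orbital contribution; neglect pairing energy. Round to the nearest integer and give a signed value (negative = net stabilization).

Each CN⁻ contributes -1; 6 × (-1) = -6. With overall charge -3, Mn is in the +3 oxidation state.
Mn³⁺: group 7, so d-count = 7 − 3 = 4.
Configuration: t2g^4 e_g^0.
The orbital stabilization is -1.6Δ_oct = -1.6 × 34480 = -55168 cm⁻¹.

-55168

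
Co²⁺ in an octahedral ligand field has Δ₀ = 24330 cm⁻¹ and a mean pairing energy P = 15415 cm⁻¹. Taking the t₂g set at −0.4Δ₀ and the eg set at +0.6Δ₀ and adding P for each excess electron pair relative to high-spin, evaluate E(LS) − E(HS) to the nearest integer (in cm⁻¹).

Group 9 minus oxidation state +2 gives a d⁷ configuration for Co²⁺.
High-spin: t₂g⁵ eg², CFSE = -0.8Δ₀ = -19464 cm⁻¹.
For low-spin the configuration is t₂g⁶ eg¹: orbital energy -1.8 × 24330 = -43794 cm⁻¹, and 1 additional pair relative to high-spin adds 15415 cm⁻¹, giving -28379 cm⁻¹.
The difference is -28379 − (-19464) = -8915 cm⁻¹, so low-spin lies lower.

-8915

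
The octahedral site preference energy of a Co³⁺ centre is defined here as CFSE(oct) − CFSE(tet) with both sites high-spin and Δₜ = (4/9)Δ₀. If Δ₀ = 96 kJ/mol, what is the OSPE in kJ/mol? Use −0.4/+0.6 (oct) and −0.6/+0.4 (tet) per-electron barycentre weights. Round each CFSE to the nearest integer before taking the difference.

-12

Co³⁺: group 9, so d-count = 9 − 3 = 6.
Octahedral high-spin t2g^4 e_g^2: CFSE = -0.4 × 96 = -38 kJ/mol.
Tetrahedral e^3 t2^3 gives -0.6Δₜ = -0.6 × (4/9) × 96 = -26 kJ/mol.
OSPE = -38 − (-26) = -12 kJ/mol.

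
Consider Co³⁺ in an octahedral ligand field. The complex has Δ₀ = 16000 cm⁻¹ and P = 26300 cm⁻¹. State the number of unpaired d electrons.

4

Group 9 minus oxidation state +3 gives a d⁶ configuration for Co³⁺.
Here Δ₀ < P (16000 < 26300), so the high-spin state is favoured.
Filling d⁶ accordingly: t2g^4 e_g^2.
Unpaired electrons: 4.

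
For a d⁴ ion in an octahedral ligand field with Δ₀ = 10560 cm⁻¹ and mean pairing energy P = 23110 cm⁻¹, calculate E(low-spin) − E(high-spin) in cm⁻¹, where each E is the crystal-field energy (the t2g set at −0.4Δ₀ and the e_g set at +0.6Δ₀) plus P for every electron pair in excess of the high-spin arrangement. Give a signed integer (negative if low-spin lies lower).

12550

High-spin: t2g^3 e_g^1, CFSE = -0.6Δ₀ = -6336 cm⁻¹.
Low-spin t2g^4 e_g^0 gives -1.6Δ₀ = -16896 cm⁻¹, but forming 1 extra pair costs 1P = 23110 cm⁻¹, so E(LS) = -16896 + 23110 = 6214 cm⁻¹.
E(LS) − E(HS) = 6214 − (-6336) = 12550 cm⁻¹.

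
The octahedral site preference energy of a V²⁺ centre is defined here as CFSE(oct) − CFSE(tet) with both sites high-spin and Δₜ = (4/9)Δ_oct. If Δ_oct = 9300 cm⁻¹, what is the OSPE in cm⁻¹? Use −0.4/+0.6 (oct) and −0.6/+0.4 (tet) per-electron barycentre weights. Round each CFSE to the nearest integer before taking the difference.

V sits in group 5; removing 2 electrons leaves V²⁺ with 5 − 2 = 3 d electrons.
Octahedral (high-spin): t₂g³ eg⁰, CFSE = 3(−0.4) + 0(+0.6) = -1.2Δ_oct = -1.2 × 9300 = -11160 cm⁻¹.
In a tetrahedral site the filling is e² t₂¹: CFSE(tet) = -0.8Δₜ = -0.8 × (4/9)(9300) = -3307 cm⁻¹.
Subtracting, OSPE = -11160 − (-3307) = -7853 cm⁻¹.

-7853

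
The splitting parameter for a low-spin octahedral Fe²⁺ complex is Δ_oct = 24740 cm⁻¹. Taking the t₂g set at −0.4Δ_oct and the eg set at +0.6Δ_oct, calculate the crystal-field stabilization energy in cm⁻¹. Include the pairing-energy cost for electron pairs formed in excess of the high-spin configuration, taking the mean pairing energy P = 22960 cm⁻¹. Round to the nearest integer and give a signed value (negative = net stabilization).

-13456

Fe sits in group 8; removing 2 electrons leaves Fe²⁺ with 8 − 2 = 6 d electrons.
The d⁶ electrons fill as t₂g⁶ eg⁰.
CFSE(orbital) = 6×(-0.4Δ_oct) + 0×(0.6Δ_oct) = -2.4Δ_oct; with Δ_oct = 24740 cm⁻¹ that is -59376 cm⁻¹.
Relative to high-spin t₂g⁴ eg² (1 paired), the low-spin configuration has 2 additional pairs, contributing +2 × 22960 = +45920 cm⁻¹.
Overall CFSE = -59376 + 45920 = -13456 cm⁻¹.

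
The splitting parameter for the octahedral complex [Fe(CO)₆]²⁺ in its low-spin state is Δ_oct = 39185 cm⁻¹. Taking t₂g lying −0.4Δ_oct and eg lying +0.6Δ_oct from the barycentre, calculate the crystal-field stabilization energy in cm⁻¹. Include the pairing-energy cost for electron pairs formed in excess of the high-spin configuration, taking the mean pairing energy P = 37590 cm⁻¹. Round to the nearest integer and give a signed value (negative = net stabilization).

-18864

CO is neutral, so the +2 overall charge sits on Fe: oxidation state +2.
Fe²⁺: group 8, so d-count = 8 − 2 = 6.
The d⁶ electrons fill as t₂g⁶ eg⁰.
CFSE(orbital) = 6×(-0.4Δ_oct) + 0×(0.6Δ_oct) = -2.4Δ_oct; with Δ_oct = 39185 cm⁻¹ that is -94044 cm⁻¹.
Relative to high-spin t₂g⁴ eg² (1 paired), the low-spin configuration has 2 additional pairs, contributing +2 × 37590 = +75180 cm⁻¹.
Overall CFSE = -94044 + 75180 = -18864 cm⁻¹.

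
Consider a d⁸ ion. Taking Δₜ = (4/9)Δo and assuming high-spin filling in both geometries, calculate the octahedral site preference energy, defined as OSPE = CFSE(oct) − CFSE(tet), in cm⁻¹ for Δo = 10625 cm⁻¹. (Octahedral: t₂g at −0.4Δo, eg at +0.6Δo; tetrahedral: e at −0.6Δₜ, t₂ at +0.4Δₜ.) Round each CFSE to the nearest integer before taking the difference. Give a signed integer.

Octahedral (high-spin): t₂g⁶ eg², CFSE = 6(−0.4) + 2(+0.6) = -1.2Δo = -1.2 × 10625 = -12750 cm⁻¹.
Tetrahedral e⁴ t₂⁴ gives -0.8Δₜ = -0.8 × (4/9) × 10625 = -3778 cm⁻¹.
Subtracting, OSPE = -12750 − (-3778) = -8972 cm⁻¹.

-8972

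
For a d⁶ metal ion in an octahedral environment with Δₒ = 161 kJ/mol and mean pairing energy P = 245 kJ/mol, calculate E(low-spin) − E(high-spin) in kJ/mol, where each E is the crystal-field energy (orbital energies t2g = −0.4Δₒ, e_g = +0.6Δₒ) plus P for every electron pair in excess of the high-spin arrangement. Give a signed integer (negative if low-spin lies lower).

168

High-spin d⁶ fills as t2g^4 e_g^2 with CFSE 4(−0.4) + 2(+0.6) = -0.4Δₒ = -64 kJ/mol.
Low-spin t2g^6 e_g^0 gives -2.4Δₒ = -386 kJ/mol, but forming 2 extra pairs costs 2P = 490 kJ/mol, so E(LS) = -386 + 490 = 104 kJ/mol.
E(LS) − E(HS) = 104 − (-64) = 168 kJ/mol.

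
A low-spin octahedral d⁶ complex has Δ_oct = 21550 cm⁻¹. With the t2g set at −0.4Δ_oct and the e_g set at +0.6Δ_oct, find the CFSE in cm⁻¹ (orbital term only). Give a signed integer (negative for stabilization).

Electron filling gives t2g^6 e_g^0.
The orbital stabilization is -2.4Δ_oct = -2.4 × 21550 = -51720 cm⁻¹.

-51720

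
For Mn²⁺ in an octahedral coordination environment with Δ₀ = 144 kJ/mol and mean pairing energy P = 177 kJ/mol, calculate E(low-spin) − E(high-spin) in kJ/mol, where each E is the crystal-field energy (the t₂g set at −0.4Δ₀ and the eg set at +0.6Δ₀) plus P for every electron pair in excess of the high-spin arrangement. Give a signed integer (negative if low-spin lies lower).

Mn²⁺: group 7, so d-count = 7 − 2 = 5.
In the high-spin limit (t₂g³ eg²) the orbital term is 0.0Δ₀ = 0 kJ/mol, with no excess pairing.
Low-spin t₂g⁵ eg⁰ gives -2.0Δ₀ = -288 kJ/mol, but forming 2 extra pairs costs 2P = 354 kJ/mol, so E(LS) = -288 + 354 = 66 kJ/mol.
E(LS) − E(HS) = 66 − (0) = 66 kJ/mol.

66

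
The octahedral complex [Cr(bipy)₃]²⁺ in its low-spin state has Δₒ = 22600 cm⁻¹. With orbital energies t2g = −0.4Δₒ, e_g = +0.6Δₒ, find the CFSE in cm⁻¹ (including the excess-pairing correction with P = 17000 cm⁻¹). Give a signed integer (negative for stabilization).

bipy is neutral, so the +2 overall charge sits on Cr: oxidation state +2.
Group 6 minus oxidation state +2 gives a d⁴ configuration for Cr²⁺.
Configuration: t2g^4 e_g^0.
CFSE(orbital) = 4×(-0.4Δₒ) + 0×(0.6Δₒ) = -1.6Δₒ; with Δₒ = 22600 cm⁻¹ that is -36160 cm⁻¹.
Pairing penalty: 1 pair vs 0 in the high-spin reference → 1 extra × P = 17000 cm⁻¹.
Net CFSE = -36160 + 17000 = -19160 cm⁻¹.

-19160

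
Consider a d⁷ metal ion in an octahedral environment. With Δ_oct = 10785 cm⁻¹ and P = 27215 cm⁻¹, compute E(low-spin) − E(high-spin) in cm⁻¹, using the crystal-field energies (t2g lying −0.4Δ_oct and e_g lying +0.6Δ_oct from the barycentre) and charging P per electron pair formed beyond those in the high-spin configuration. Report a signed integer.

16430

High-spin: t2g^5 e_g^2, CFSE = -0.8Δ_oct = -8628 cm⁻¹.
Low-spin t2g^6 e_g^1 gives -1.8Δ_oct = -19413 cm⁻¹, but forming 1 extra pair costs 1P = 27215 cm⁻¹, so E(LS) = -19413 + 27215 = 7802 cm⁻¹.
E(LS) − E(HS) = 7802 − (-8628) = 16430 cm⁻¹.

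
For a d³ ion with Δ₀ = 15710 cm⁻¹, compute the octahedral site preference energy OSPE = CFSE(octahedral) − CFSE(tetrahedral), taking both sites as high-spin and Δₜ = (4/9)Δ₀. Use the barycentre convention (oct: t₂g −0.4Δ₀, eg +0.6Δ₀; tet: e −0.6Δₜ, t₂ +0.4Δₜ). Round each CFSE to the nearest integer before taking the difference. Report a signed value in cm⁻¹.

In an octahedral site d³ (HS) is t₂g³ eg⁰, giving CFSE(oct) = -1.2Δ₀ = -18852 cm⁻¹.
In a tetrahedral site the filling is e² t₂¹: CFSE(tet) = -0.8Δₜ = -0.8 × (4/9)(15710) = -5586 cm⁻¹.
OSPE = CFSE(oct) − CFSE(tet) = -18852 − (-5586) = -13266 cm⁻¹.

-13266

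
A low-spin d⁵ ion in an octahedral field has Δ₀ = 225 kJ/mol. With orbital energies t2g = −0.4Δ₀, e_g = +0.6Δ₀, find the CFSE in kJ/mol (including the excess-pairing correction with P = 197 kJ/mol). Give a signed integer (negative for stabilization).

-56

Configuration: t2g^5 e_g^0.
The orbital stabilization is -2.0Δ₀ = -2.0 × 225 = -450 kJ/mol.
Pairing penalty: 2 pairs vs 0 in the high-spin reference → 2 extra × P = 394 kJ/mol.
Net CFSE = -450 + 394 = -56 kJ/mol.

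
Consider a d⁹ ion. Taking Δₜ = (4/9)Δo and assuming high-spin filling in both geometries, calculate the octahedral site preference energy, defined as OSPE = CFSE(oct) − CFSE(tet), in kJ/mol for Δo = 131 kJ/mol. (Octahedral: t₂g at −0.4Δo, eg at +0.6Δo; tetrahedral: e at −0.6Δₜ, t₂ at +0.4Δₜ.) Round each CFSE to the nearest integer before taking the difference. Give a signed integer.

-56

Octahedral high-spin t₂g⁶ eg³: CFSE = -0.6 × 131 = -79 kJ/mol.
Tetrahedral e⁴ t₂⁵ gives -0.4Δₜ = -0.4 × (4/9) × 131 = -23 kJ/mol.
Subtracting, OSPE = -79 − (-23) = -56 kJ/mol.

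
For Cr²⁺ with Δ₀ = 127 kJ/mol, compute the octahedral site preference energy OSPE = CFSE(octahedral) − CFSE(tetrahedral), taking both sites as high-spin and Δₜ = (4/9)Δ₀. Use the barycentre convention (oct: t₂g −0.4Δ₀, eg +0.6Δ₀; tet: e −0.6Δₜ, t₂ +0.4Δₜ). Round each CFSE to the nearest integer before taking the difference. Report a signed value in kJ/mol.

-53

Cr is in group 6, so Cr²⁺ is d⁴ (6 − 2 = 4).
In an octahedral site d⁴ (HS) is t₂g³ eg¹, giving CFSE(oct) = -0.6Δ₀ = -76 kJ/mol.
Tetrahedral: e² t₂², CFSE = 2(−0.6) + 2(+0.4) = -0.4Δₜ = -0.4 × (4/9) × 127 = -23 kJ/mol.
Subtracting, OSPE = -76 − (-23) = -53 kJ/mol.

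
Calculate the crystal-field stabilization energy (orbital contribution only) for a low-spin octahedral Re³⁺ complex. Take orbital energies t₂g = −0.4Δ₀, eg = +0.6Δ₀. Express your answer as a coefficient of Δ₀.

-1.6 Δ₀

Re³⁺: group 7, so d-count = 7 − 3 = 4.
Configuration: t₂g⁴ eg⁰.
CFSE = 4(-0.4Δ₀) + 0(0.6Δ₀) = -1.6Δ₀ + 0.0Δ₀ = -1.6Δ₀.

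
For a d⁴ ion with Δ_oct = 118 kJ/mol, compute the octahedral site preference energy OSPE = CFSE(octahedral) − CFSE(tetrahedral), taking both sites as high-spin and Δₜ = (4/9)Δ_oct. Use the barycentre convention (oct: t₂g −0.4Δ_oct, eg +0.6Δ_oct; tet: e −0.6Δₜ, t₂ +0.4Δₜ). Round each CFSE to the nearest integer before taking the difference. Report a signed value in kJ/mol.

-50

Octahedral high-spin t2g^3 e_g^1: CFSE = -0.6 × 118 = -71 kJ/mol.
Tetrahedral: e^2 t2^2, CFSE = 2(−0.6) + 2(+0.4) = -0.4Δₜ = -0.4 × (4/9) × 118 = -21 kJ/mol.
Subtracting, OSPE = -71 − (-21) = -50 kJ/mol.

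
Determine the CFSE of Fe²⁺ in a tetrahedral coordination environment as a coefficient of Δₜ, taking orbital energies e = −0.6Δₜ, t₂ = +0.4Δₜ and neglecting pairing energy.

-0.6 Δₜ

Group 8 minus oxidation state +2 gives a d⁶ configuration for Fe²⁺.
Tetrahedral splitting is small, so the complex is high-spin.
Configuration: e³ t₂³.
CFSE = 3(-0.6Δₜ) + 3(0.4Δₜ) = -1.8Δₜ + 1.2Δₜ = -0.6Δₜ.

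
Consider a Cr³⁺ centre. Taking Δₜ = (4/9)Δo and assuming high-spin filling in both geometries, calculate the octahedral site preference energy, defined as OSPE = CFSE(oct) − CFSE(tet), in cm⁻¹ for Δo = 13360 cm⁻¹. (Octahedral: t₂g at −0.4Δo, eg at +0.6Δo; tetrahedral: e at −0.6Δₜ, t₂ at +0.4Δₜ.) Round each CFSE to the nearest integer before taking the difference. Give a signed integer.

-11282

Group 6 minus oxidation state +3 gives a d³ configuration for Cr³⁺.
Octahedral (high-spin): t2g^3 e_g^0, CFSE = 3(−0.4) + 0(+0.6) = -1.2Δo = -1.2 × 13360 = -16032 cm⁻¹.
Tetrahedral: e^2 t2^1, CFSE = 2(−0.6) + 1(+0.4) = -0.8Δₜ = -0.8 × (4/9) × 13360 = -4750 cm⁻¹.
Subtracting, OSPE = -16032 − (-4750) = -11282 cm⁻¹.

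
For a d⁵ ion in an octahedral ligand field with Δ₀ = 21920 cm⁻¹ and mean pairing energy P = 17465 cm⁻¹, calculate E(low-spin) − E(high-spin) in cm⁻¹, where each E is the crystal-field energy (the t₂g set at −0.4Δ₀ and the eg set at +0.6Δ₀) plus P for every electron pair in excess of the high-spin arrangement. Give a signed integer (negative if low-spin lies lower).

-8910

High-spin d⁵ fills as t₂g³ eg² with CFSE 3(−0.4) + 2(+0.6) = 0.0Δ₀ = 0 cm⁻¹.
Low-spin: t₂g⁵ eg⁰, orbital CFSE = -2.0Δ₀ = -43840 cm⁻¹; plus 2 excess pairs × P = +34930 cm⁻¹; total -8910 cm⁻¹.
The difference is -8910 − (0) = -8910 cm⁻¹, so low-spin lies lower.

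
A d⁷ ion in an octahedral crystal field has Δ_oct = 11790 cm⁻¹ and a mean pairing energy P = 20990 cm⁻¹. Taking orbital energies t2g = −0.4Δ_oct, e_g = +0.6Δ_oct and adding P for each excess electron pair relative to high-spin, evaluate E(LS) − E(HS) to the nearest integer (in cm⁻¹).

9200

In the high-spin limit (t2g^5 e_g^2) the orbital term is -0.8Δ_oct = -9432 cm⁻¹, with no excess pairing.
Low-spin: t2g^6 e_g^1, orbital CFSE = -1.8Δ_oct = -21222 cm⁻¹; plus 1 excess pair × P = +20990 cm⁻¹; total -232 cm⁻¹.
Thus E(LS) − E(HS) = 9200 cm⁻¹.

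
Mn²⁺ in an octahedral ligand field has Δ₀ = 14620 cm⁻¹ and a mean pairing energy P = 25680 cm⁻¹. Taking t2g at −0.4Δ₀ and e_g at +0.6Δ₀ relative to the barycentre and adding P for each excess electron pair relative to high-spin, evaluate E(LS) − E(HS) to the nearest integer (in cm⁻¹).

Mn sits in group 7; removing 2 electrons leaves Mn²⁺ with 7 − 2 = 5 d electrons.
In the high-spin limit (t2g^3 e_g^2) the orbital term is 0.0Δ₀ = 0 cm⁻¹, with no excess pairing.
Low-spin t2g^5 e_g^0 gives -2.0Δ₀ = -29240 cm⁻¹, but forming 2 extra pairs costs 2P = 51360 cm⁻¹, so E(LS) = -29240 + 51360 = 22120 cm⁻¹.
The difference is 22120 − (0) = 22120 cm⁻¹, so high-spin lies lower.

22120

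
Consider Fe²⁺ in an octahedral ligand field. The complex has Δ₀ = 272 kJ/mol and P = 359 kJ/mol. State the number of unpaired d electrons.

4

Fe²⁺: group 8, so d-count = 8 − 2 = 6.
With Δ₀ < P the complex is high-spin.
Filling d⁶ accordingly: t2g^4 e_g^2.
Unpaired electrons: 4.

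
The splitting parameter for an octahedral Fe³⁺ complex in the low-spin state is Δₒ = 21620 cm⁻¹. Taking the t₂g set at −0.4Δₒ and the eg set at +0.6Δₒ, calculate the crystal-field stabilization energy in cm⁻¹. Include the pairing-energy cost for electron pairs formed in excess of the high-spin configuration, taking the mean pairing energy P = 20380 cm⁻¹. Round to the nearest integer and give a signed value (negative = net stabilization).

Fe is in group 8, so Fe³⁺ is d⁵ (8 − 3 = 5).
Configuration: t₂g⁵ eg⁰.
Orbital CFSE = 5(-0.4) + 0(0.6) = -2.0Δₒ = -2.0 × 21620 = -43240 cm⁻¹.
High-spin d⁵ would be t₂g³ eg² with 0 pairs; low-spin has 2, so 2 excess pairs cost +2P = +40760 cm⁻¹.
Combining: -43240 + 40760 = -2480 cm⁻¹.

-2480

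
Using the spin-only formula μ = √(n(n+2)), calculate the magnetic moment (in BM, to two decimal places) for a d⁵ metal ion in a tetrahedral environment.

Tetrahedral fields are weak (Δₜ ≈ 4/9 Δₒ), so electrons fill high-spin.
Configuration: e^2 t2^3 → 5 unpaired electrons.
μ(spin-only) = √[5(5+2)] = √35 ≈ 5.92 BM.

5.92 BM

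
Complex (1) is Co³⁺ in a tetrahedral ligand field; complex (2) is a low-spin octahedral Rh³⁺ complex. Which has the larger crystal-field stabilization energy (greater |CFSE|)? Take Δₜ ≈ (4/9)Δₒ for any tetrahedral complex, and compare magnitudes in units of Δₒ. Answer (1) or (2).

(2)

(1): Co³⁺: group 9, so d-count = 9 − 3 = 6; Tetrahedral splitting is small, so the complex is high-spin; e³ t₂³, CFSE = -0.6Δₜ ≈ -0.27Δₒ.
(2): Rh is in group 9, so Rh³⁺ is d⁶ (9 − 3 = 6); t2g^6 e_g^0, CFSE = -2.4Δₒ.
So (2) has the larger |CFSE|.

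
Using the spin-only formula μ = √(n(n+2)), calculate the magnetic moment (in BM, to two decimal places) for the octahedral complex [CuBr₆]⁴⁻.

Each Br⁻ contributes -1; 6 × (-1) = -6. With overall charge -4, Cu is in the +2 oxidation state.
Cu is in group 11, so Cu²⁺ is d⁹ (11 − 2 = 9).
Configuration: t₂g⁶ eg³ → 1 unpaired electron.
μ(spin-only) = √[1(1+2)] = √3 ≈ 1.73 BM.

1.73 BM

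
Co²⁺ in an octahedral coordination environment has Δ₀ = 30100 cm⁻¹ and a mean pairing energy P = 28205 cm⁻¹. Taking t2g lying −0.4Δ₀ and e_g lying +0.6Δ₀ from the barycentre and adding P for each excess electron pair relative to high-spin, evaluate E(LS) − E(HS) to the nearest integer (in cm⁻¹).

-1895

Co is in group 9, so Co²⁺ is d⁷ (9 − 2 = 7).
High-spin d⁷ fills as t2g^5 e_g^2 with CFSE 5(−0.4) + 2(+0.6) = -0.8Δ₀ = -24080 cm⁻¹.
Low-spin t2g^6 e_g^1 gives -1.8Δ₀ = -54180 cm⁻¹, but forming 1 extra pair costs 1P = 28205 cm⁻¹, so E(LS) = -54180 + 28205 = -25975 cm⁻¹.
Thus E(LS) − E(HS) = -1895 cm⁻¹.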